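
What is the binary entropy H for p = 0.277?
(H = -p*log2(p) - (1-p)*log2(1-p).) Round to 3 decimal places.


H = -0.277*log2(0.277) - 0.723*log2(0.723) = 0.851.

0.851


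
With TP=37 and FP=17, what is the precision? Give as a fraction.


Precision = TP / (TP + FP) = 37 / 54 = 37/54.

37/54


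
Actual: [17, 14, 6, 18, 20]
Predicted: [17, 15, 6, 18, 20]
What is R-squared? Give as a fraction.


Mean(y) = 15. SS_res = 1. SS_tot = 120. R^2 = 1 - 1/(120) = 119/120.

119/120


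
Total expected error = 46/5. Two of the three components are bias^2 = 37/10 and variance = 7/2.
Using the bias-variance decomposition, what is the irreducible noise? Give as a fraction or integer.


Total error = bias^2 + variance + irreducible noise. So irreducible noise = 46/5 - 37/10 - 7/2 = 2.

2


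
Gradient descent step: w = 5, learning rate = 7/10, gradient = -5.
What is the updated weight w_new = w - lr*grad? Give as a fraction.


w_new = 5 - 7/10 * -5 = 5 - -7/2 = 17/2.

17/2


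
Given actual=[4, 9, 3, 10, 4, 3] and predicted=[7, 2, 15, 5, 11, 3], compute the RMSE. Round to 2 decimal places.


MSE = 46.0000. RMSE = sqrt(46.0000) = 6.78.

6.78


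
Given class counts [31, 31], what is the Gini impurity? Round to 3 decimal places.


Total = 62. Proportions: 31/62, 31/62. sum(p_i^2) = 0.5000. Gini = 1 - 0.5000 = 0.5000, which rounds to 0.500.

0.500


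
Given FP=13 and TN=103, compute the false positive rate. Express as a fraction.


FPR = FP / (FP + TN) = 13 / 116 = 13/116.

13/116


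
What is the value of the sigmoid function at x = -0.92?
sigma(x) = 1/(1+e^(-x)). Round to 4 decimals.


sigma(-0.92) = 1/(1+e^(0.92)) = 1/(1+2.509290) = 1/3.509290 = 0.2850.

0.2850


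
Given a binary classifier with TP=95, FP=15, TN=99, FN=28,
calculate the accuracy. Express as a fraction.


Accuracy = (TP + TN) / (TP + TN + FP + FN) = (95 + 99) / 237 = 194/237.

194/237


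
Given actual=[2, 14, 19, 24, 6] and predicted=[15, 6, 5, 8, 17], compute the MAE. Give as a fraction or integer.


MAE = (1/5) * (|2-15|=13 + |14-6|=8 + |19-5|=14 + |24-8|=16 + |6-17|=11). Sum = 62. MAE = 62/5.

62/5


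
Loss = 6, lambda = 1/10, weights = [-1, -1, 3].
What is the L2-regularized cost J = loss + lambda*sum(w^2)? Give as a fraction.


L2 sq norm = sum(w^2) = 11. J = 6 + 1/10 * 11 = 71/10.

71/10


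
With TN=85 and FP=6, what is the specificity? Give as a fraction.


Specificity = TN / (TN + FP) = 85 / 91 = 85/91.

85/91


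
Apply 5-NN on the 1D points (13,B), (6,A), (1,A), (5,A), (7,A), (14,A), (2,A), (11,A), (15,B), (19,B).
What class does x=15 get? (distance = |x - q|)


Distances: |13-15|=2, |6-15|=9, |1-15|=14, |5-15|=10, |7-15|=8, |14-15|=1, |2-15|=13, |11-15|=4, |15-15|=0, |19-15|=4. 5 nearest: (15,B), (14,A), (13,B), (11,A), (19,B). Counts: {'B': 3, 'A': 2}. Majority class: B.

B


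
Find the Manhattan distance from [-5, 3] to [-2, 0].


d = sum of absolute differences: |-5--2|=3 + |3-0|=3 = 6.

6


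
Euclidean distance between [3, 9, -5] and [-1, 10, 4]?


d = sqrt(sum of squared differences). (3--1)^2=16, (9-10)^2=1, (-5-4)^2=81. Sum = 98.

sqrt(98)


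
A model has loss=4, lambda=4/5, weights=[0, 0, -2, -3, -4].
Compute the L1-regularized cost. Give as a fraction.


L1 norm = sum(|w|) = 9. J = 4 + 4/5 * 9 = 56/5.

56/5


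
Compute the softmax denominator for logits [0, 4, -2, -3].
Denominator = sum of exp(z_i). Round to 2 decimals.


Denom = e^0=1.0000 + e^4=54.5982 + e^-2=0.1353 + e^-3=0.0498. Sum = 55.7833, which rounds to 55.78.

55.78


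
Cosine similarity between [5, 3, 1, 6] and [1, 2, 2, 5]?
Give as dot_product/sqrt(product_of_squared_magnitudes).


dot = 43. |a|^2 = 71, |b|^2 = 34. cos = 43/sqrt(2414).

43/sqrt(2414)


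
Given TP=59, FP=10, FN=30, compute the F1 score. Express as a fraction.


Precision = 59/69 = 59/69. Recall = 59/89 = 59/89. F1 = 2*P*R/(P+R) = 59/79.

59/79


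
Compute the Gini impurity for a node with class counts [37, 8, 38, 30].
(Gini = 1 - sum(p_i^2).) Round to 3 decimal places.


Total = 113. Proportions: 37/113, 8/113, 38/113, 30/113. sum(p_i^2) = 0.2958. Gini = 1 - 0.2958 = 0.7042, which rounds to 0.704.

0.704


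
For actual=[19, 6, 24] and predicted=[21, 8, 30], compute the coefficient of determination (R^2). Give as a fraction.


Mean(y) = 49/3. SS_res = 44. SS_tot = 518/3. R^2 = 1 - 44/(518/3) = 193/259.

193/259


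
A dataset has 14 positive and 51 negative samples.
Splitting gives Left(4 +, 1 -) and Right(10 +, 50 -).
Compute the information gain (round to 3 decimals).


H(parent) = 0.7516. H(left) = 0.7219, H(right) = 0.6500. Weighted = (5/65)*0.7219 + (60/65)*0.6500 = 0.6555. IG = 0.7516 - 0.6555 = 0.0961, which rounds to 0.096.

0.096


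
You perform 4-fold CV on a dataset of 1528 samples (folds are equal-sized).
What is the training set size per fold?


Each validation fold has 1528/4 = 382 samples. Training set = 1528 - 382 = 1146.

1146


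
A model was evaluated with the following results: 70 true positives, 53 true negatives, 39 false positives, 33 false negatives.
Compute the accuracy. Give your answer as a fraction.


Accuracy = (TP + TN) / (TP + TN + FP + FN) = (70 + 53) / 195 = 41/65.

41/65


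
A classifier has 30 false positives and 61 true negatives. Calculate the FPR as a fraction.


FPR = FP / (FP + TN) = 30 / 91 = 30/91.

30/91


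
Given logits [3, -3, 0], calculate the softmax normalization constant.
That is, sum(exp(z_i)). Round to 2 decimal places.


Denom = e^3=20.0855 + e^-3=0.0498 + e^0=1.0000. Sum = 21.1353, which rounds to 21.14.

21.14


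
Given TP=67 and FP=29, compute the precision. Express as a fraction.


Precision = TP / (TP + FP) = 67 / 96 = 67/96.

67/96


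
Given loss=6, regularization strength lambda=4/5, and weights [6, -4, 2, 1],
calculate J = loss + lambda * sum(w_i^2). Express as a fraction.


L2 sq norm = sum(w^2) = 57. J = 6 + 4/5 * 57 = 258/5.

258/5


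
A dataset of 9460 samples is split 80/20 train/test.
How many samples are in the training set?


Test set = 9460 * 20% = 1892. Training set = 9460 - 1892 = 7568.

7568


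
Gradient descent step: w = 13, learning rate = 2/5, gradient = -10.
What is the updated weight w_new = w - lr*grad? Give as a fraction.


w_new = 13 - 2/5 * -10 = 13 - -4 = 17.

17


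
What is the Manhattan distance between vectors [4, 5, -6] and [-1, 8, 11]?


d = sum of absolute differences: |4--1|=5 + |5-8|=3 + |-6-11|=17 = 25.

25


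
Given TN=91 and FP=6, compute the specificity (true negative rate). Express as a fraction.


Specificity = TN / (TN + FP) = 91 / 97 = 91/97.

91/97


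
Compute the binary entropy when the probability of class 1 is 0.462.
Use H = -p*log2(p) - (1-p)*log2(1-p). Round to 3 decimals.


H = -0.462*log2(0.462) - 0.538*log2(0.538) = 0.996.

0.996


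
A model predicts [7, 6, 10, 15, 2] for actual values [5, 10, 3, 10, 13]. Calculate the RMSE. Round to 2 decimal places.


MSE = 43.0000. RMSE = sqrt(43.0000) = 6.56.

6.56


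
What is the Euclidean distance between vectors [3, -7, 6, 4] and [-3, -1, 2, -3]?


d = sqrt(sum of squared differences). (3--3)^2=36, (-7--1)^2=36, (6-2)^2=16, (4--3)^2=49. Sum = 137.

sqrt(137)


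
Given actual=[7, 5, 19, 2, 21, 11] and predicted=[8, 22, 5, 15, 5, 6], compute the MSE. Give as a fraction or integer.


MSE = (1/6) * ((7-8)^2=1 + (5-22)^2=289 + (19-5)^2=196 + (2-15)^2=169 + (21-5)^2=256 + (11-6)^2=25). Sum = 936. MSE = 156.

156


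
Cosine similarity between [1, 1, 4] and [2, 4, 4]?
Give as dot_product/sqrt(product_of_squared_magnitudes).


dot = 22. |a|^2 = 18, |b|^2 = 36. cos = 22/sqrt(648).

22/sqrt(648)


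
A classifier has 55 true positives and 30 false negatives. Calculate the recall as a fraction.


Recall = TP / (TP + FN) = 55 / 85 = 11/17.

11/17


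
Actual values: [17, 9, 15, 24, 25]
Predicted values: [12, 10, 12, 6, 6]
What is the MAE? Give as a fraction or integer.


MAE = (1/5) * (|17-12|=5 + |9-10|=1 + |15-12|=3 + |24-6|=18 + |25-6|=19). Sum = 46. MAE = 46/5.

46/5


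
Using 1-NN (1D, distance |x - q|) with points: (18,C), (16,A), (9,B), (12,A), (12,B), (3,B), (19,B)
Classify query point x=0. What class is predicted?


Distances: |18-0|=18, |16-0|=16, |9-0|=9, |12-0|=12, |12-0|=12, |3-0|=3, |19-0|=19. 1 nearest: (3,B). Counts: {'B': 1}. Majority class: B.

B


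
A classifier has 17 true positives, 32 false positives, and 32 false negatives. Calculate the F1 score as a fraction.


Precision = 17/49 = 17/49. Recall = 17/49 = 17/49. F1 = 2*P*R/(P+R) = 17/49.

17/49


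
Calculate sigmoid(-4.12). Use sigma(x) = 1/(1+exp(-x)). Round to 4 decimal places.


sigma(-4.12) = 1/(1+e^(4.12)) = 1/(1+61.559242) = 1/62.559242 = 0.0160.

0.0160


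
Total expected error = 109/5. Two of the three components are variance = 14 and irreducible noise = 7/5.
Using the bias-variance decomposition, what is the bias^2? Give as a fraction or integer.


Total error = bias^2 + variance + irreducible noise. So bias^2 = 109/5 - 14 - 7/5 = 32/5.

32/5


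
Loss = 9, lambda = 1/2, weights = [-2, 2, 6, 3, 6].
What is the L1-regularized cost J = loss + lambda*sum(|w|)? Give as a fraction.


L1 norm = sum(|w|) = 19. J = 9 + 1/2 * 19 = 37/2.

37/2


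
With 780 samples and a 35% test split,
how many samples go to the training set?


Test set = 780 * 35% = 273. Training set = 780 - 273 = 507.

507


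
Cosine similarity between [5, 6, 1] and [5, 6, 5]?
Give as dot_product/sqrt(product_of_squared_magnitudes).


dot = 66. |a|^2 = 62, |b|^2 = 86. cos = 66/sqrt(5332).

66/sqrt(5332)


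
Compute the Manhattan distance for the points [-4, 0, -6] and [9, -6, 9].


d = sum of absolute differences: |-4-9|=13 + |0--6|=6 + |-6-9|=15 = 34.

34


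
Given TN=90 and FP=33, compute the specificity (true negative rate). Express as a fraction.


Specificity = TN / (TN + FP) = 90 / 123 = 30/41.

30/41


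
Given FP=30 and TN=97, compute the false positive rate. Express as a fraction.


FPR = FP / (FP + TN) = 30 / 127 = 30/127.

30/127


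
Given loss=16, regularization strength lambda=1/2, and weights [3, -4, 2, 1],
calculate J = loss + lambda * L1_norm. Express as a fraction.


L1 norm = sum(|w|) = 10. J = 16 + 1/2 * 10 = 21.

21


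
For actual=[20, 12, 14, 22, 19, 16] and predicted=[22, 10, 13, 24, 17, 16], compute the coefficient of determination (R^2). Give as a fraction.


Mean(y) = 103/6. SS_res = 17. SS_tot = 437/6. R^2 = 1 - 17/(437/6) = 335/437.

335/437


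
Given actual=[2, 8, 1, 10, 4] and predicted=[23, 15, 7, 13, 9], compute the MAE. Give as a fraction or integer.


MAE = (1/5) * (|2-23|=21 + |8-15|=7 + |1-7|=6 + |10-13|=3 + |4-9|=5). Sum = 42. MAE = 42/5.

42/5


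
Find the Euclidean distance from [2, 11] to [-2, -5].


d = sqrt(sum of squared differences). (2--2)^2=16, (11--5)^2=256. Sum = 272.

sqrt(272)


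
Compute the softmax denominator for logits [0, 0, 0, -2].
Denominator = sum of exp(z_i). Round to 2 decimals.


Denom = e^0=1.0000 + e^0=1.0000 + e^0=1.0000 + e^-2=0.1353. Sum = 3.1353, which rounds to 3.14.

3.14


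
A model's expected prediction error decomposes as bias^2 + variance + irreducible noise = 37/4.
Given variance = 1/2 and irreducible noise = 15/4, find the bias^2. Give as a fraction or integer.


Total error = bias^2 + variance + irreducible noise. So bias^2 = 37/4 - 1/2 - 15/4 = 5.

5


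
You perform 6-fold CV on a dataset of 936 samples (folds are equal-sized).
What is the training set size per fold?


Each validation fold has 936/6 = 156 samples. Training set = 936 - 156 = 780.

780


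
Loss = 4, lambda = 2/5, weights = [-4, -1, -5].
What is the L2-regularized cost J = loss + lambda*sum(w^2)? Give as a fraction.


L2 sq norm = sum(w^2) = 42. J = 4 + 2/5 * 42 = 104/5.

104/5


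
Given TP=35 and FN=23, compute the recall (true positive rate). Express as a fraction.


Recall = TP / (TP + FN) = 35 / 58 = 35/58.

35/58


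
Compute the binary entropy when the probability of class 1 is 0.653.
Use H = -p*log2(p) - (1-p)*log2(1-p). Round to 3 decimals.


H = -0.653*log2(0.653) - 0.347*log2(0.347) = 0.931.

0.931


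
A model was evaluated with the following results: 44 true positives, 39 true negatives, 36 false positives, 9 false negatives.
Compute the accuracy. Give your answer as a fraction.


Accuracy = (TP + TN) / (TP + TN + FP + FN) = (44 + 39) / 128 = 83/128.

83/128


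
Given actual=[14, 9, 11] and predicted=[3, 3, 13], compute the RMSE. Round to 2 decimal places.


MSE = 53.6667. RMSE = sqrt(53.6667) = 7.33.

7.33


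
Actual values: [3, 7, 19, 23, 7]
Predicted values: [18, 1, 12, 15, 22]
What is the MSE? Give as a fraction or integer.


MSE = (1/5) * ((3-18)^2=225 + (7-1)^2=36 + (19-12)^2=49 + (23-15)^2=64 + (7-22)^2=225). Sum = 599. MSE = 599/5.

599/5


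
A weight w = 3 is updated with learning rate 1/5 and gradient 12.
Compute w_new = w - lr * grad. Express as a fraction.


w_new = 3 - 1/5 * 12 = 3 - 12/5 = 3/5.

3/5


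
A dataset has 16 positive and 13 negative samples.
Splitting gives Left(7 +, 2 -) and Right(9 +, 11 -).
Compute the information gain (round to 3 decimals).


H(parent) = 0.9923. H(left) = 0.7642, H(right) = 0.9928. Weighted = (9/29)*0.7642 + (20/29)*0.9928 = 0.9219. IG = 0.9923 - 0.9219 = 0.0704, which rounds to 0.070.

0.070


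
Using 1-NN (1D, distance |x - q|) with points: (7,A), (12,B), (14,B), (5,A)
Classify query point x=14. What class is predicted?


Distances: |7-14|=7, |12-14|=2, |14-14|=0, |5-14|=9. 1 nearest: (14,B). Counts: {'B': 1}. Majority class: B.

B


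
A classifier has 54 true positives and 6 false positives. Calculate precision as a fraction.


Precision = TP / (TP + FP) = 54 / 60 = 9/10.

9/10


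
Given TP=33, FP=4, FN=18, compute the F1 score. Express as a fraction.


Precision = 33/37 = 33/37. Recall = 33/51 = 11/17. F1 = 2*P*R/(P+R) = 3/4.

3/4


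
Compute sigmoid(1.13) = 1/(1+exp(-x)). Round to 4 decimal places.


sigma(1.13) = 1/(1+e^(-1.13)) = 1/(1+0.323033) = 1/1.323033 = 0.7558.

0.7558


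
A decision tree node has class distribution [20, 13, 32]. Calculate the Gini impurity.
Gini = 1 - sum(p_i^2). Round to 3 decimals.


Total = 65. Proportions: 20/65, 13/65, 32/65. sum(p_i^2) = 0.3770. Gini = 1 - 0.3770 = 0.6230, which rounds to 0.623.

0.623


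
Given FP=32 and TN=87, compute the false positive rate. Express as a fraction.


FPR = FP / (FP + TN) = 32 / 119 = 32/119.

32/119


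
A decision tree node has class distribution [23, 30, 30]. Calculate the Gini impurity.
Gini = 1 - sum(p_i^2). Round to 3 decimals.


Total = 83. Proportions: 23/83, 30/83, 30/83. sum(p_i^2) = 0.3381. Gini = 1 - 0.3381 = 0.6619, which rounds to 0.662.

0.662


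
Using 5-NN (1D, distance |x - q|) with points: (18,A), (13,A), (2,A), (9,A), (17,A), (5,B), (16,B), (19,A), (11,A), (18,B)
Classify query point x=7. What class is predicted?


Distances: |18-7|=11, |13-7|=6, |2-7|=5, |9-7|=2, |17-7|=10, |5-7|=2, |16-7|=9, |19-7|=12, |11-7|=4, |18-7|=11. 5 nearest: (9,A), (5,B), (11,A), (2,A), (13,A). Counts: {'A': 4, 'B': 1}. Majority class: A.

A


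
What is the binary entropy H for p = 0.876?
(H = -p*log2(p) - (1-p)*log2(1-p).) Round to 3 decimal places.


H = -0.876*log2(0.876) - 0.124*log2(0.124) = 0.541.

0.541


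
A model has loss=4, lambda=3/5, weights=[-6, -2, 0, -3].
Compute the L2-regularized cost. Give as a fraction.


L2 sq norm = sum(w^2) = 49. J = 4 + 3/5 * 49 = 167/5.

167/5


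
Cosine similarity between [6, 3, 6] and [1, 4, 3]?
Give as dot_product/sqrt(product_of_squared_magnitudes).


dot = 36. |a|^2 = 81, |b|^2 = 26. cos = 36/sqrt(2106).

36/sqrt(2106)


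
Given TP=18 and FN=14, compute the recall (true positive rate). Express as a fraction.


Recall = TP / (TP + FN) = 18 / 32 = 9/16.

9/16


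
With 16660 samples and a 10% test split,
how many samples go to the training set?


Test set = 16660 * 10% = 1666. Training set = 16660 - 1666 = 14994.

14994


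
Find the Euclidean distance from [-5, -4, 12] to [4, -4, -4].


d = sqrt(sum of squared differences). (-5-4)^2=81, (-4--4)^2=0, (12--4)^2=256. Sum = 337.

sqrt(337)


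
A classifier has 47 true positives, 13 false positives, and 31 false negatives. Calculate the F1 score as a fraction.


Precision = 47/60 = 47/60. Recall = 47/78 = 47/78. F1 = 2*P*R/(P+R) = 47/69.

47/69


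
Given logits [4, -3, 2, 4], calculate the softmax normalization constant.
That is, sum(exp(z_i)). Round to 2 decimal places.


Denom = e^4=54.5982 + e^-3=0.0498 + e^2=7.3891 + e^4=54.5982. Sum = 116.6353, which rounds to 116.64.

116.64


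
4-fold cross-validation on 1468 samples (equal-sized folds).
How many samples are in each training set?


Each validation fold has 1468/4 = 367 samples. Training set = 1468 - 367 = 1101.

1101


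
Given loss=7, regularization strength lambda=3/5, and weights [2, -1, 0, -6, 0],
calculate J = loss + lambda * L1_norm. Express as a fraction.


L1 norm = sum(|w|) = 9. J = 7 + 3/5 * 9 = 62/5.

62/5


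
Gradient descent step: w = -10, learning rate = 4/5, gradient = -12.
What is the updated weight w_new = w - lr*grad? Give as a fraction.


w_new = -10 - 4/5 * -12 = -10 - -48/5 = -2/5.

-2/5


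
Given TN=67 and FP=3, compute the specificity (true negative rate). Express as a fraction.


Specificity = TN / (TN + FP) = 67 / 70 = 67/70.

67/70


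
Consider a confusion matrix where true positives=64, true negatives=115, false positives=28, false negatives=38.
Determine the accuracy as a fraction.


Accuracy = (TP + TN) / (TP + TN + FP + FN) = (64 + 115) / 245 = 179/245.

179/245


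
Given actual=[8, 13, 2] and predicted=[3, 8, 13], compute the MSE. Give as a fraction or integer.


MSE = (1/3) * ((8-3)^2=25 + (13-8)^2=25 + (2-13)^2=121). Sum = 171. MSE = 57.

57


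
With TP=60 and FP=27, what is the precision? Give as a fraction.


Precision = TP / (TP + FP) = 60 / 87 = 20/29.

20/29


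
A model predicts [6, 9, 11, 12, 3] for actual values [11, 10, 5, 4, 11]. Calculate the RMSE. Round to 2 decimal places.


MSE = 38.0000. RMSE = sqrt(38.0000) = 6.16.

6.16


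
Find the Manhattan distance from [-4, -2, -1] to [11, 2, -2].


d = sum of absolute differences: |-4-11|=15 + |-2-2|=4 + |-1--2|=1 = 20.

20


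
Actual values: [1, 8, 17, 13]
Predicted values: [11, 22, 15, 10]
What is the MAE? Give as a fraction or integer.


MAE = (1/4) * (|1-11|=10 + |8-22|=14 + |17-15|=2 + |13-10|=3). Sum = 29. MAE = 29/4.

29/4


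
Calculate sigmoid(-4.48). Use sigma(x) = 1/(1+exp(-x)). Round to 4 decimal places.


sigma(-4.48) = 1/(1+e^(4.48)) = 1/(1+88.234673) = 1/89.234673 = 0.0112.

0.0112


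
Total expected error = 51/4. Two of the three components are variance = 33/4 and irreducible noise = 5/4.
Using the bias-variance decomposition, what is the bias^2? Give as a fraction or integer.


Total error = bias^2 + variance + irreducible noise. So bias^2 = 51/4 - 33/4 - 5/4 = 13/4.

13/4


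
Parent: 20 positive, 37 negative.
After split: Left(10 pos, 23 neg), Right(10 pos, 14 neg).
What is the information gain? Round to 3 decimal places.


H(parent) = 0.9348. H(left) = 0.8850, H(right) = 0.9799. Weighted = (33/57)*0.8850 + (24/57)*0.9799 = 0.9250. IG = 0.9348 - 0.9250 = 0.0098, which rounds to 0.010.

0.010


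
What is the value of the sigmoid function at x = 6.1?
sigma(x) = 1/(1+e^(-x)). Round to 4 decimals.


sigma(6.1) = 1/(1+e^(-6.1)) = 1/(1+0.002243) = 1/1.002243 = 0.9978.

0.9978


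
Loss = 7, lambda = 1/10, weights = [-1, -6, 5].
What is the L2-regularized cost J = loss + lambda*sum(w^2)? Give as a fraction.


L2 sq norm = sum(w^2) = 62. J = 7 + 1/10 * 62 = 66/5.

66/5


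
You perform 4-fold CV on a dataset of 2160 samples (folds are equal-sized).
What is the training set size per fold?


Each validation fold has 2160/4 = 540 samples. Training set = 2160 - 540 = 1620.

1620


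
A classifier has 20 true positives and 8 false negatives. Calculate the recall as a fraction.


Recall = TP / (TP + FN) = 20 / 28 = 5/7.

5/7


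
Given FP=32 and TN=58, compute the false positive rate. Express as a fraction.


FPR = FP / (FP + TN) = 32 / 90 = 16/45.

16/45


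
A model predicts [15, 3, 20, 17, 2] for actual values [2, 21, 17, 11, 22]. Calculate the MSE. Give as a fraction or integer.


MSE = (1/5) * ((2-15)^2=169 + (21-3)^2=324 + (17-20)^2=9 + (11-17)^2=36 + (22-2)^2=400). Sum = 938. MSE = 938/5.

938/5


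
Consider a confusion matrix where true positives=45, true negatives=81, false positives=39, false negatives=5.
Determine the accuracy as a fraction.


Accuracy = (TP + TN) / (TP + TN + FP + FN) = (45 + 81) / 170 = 63/85.

63/85


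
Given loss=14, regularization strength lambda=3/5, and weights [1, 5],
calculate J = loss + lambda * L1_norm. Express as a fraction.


L1 norm = sum(|w|) = 6. J = 14 + 3/5 * 6 = 88/5.

88/5


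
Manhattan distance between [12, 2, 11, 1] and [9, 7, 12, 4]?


d = sum of absolute differences: |12-9|=3 + |2-7|=5 + |11-12|=1 + |1-4|=3 = 12.

12


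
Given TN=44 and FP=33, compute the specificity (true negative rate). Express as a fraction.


Specificity = TN / (TN + FP) = 44 / 77 = 4/7.

4/7


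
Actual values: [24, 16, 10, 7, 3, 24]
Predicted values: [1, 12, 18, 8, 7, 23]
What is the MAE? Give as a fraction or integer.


MAE = (1/6) * (|24-1|=23 + |16-12|=4 + |10-18|=8 + |7-8|=1 + |3-7|=4 + |24-23|=1). Sum = 41. MAE = 41/6.

41/6


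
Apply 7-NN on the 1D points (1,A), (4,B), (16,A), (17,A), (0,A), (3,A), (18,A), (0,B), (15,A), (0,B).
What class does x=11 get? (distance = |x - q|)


Distances: |1-11|=10, |4-11|=7, |16-11|=5, |17-11|=6, |0-11|=11, |3-11|=8, |18-11|=7, |0-11|=11, |15-11|=4, |0-11|=11. 7 nearest: (15,A), (16,A), (17,A), (18,A), (4,B), (3,A), (1,A). Counts: {'A': 6, 'B': 1}. Majority class: A.

A


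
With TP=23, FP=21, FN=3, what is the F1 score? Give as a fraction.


Precision = 23/44 = 23/44. Recall = 23/26 = 23/26. F1 = 2*P*R/(P+R) = 23/35.

23/35


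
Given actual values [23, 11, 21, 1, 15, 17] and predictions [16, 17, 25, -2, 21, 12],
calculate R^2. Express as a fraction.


Mean(y) = 44/3. SS_res = 171. SS_tot = 946/3. R^2 = 1 - 171/(946/3) = 433/946.

433/946


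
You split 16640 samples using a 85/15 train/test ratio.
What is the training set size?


Test set = 16640 * 15% = 2496. Training set = 16640 - 2496 = 14144.

14144


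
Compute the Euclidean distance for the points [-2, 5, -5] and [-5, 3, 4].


d = sqrt(sum of squared differences). (-2--5)^2=9, (5-3)^2=4, (-5-4)^2=81. Sum = 94.

sqrt(94)


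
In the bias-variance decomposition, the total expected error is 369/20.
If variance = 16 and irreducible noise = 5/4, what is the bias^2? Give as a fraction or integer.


Total error = bias^2 + variance + irreducible noise. So bias^2 = 369/20 - 16 - 5/4 = 6/5.

6/5


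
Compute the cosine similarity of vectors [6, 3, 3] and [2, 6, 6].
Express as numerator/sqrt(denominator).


dot = 48. |a|^2 = 54, |b|^2 = 76. cos = 48/sqrt(4104).

48/sqrt(4104)


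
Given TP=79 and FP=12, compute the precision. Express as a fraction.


Precision = TP / (TP + FP) = 79 / 91 = 79/91.

79/91


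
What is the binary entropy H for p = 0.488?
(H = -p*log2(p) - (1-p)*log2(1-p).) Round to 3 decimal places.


H = -0.488*log2(0.488) - 0.512*log2(0.512) = 1.000.

1.000


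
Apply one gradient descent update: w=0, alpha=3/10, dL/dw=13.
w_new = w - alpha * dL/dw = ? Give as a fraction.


w_new = 0 - 3/10 * 13 = 0 - 39/10 = -39/10.

-39/10


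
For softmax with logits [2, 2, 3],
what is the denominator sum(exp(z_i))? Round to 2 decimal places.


Denom = e^2=7.3891 + e^2=7.3891 + e^3=20.0855. Sum = 34.8637, which rounds to 34.86.

34.86


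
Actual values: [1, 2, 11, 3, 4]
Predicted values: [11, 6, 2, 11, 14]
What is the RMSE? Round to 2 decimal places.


MSE = 72.2000. RMSE = sqrt(72.2000) = 8.50.

8.50


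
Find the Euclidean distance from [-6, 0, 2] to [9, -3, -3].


d = sqrt(sum of squared differences). (-6-9)^2=225, (0--3)^2=9, (2--3)^2=25. Sum = 259.

sqrt(259)


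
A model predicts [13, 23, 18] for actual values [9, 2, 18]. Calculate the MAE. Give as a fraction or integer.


MAE = (1/3) * (|9-13|=4 + |2-23|=21 + |18-18|=0). Sum = 25. MAE = 25/3.

25/3


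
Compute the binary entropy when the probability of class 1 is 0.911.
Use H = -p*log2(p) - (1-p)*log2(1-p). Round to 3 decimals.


H = -0.911*log2(0.911) - 0.089*log2(0.089) = 0.433.

0.433


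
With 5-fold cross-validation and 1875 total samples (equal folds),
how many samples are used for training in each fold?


Each validation fold has 1875/5 = 375 samples. Training set = 1875 - 375 = 1500.

1500


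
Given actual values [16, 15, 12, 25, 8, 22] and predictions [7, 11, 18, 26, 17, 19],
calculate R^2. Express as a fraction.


Mean(y) = 49/3. SS_res = 224. SS_tot = 592/3. R^2 = 1 - 224/(592/3) = -5/37.

-5/37


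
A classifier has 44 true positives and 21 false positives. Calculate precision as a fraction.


Precision = TP / (TP + FP) = 44 / 65 = 44/65.

44/65


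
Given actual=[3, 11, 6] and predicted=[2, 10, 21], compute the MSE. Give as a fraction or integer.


MSE = (1/3) * ((3-2)^2=1 + (11-10)^2=1 + (6-21)^2=225). Sum = 227. MSE = 227/3.

227/3


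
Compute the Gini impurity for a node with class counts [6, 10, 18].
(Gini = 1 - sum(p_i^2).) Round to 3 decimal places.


Total = 34. Proportions: 6/34, 10/34, 18/34. sum(p_i^2) = 0.3979. Gini = 1 - 0.3979 = 0.6021, which rounds to 0.602.

0.602


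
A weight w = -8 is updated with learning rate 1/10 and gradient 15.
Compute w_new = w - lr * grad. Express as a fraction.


w_new = -8 - 1/10 * 15 = -8 - 3/2 = -19/2.

-19/2


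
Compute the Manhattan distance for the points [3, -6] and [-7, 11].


d = sum of absolute differences: |3--7|=10 + |-6-11|=17 = 27.

27


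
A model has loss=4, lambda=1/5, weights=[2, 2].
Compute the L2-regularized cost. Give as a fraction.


L2 sq norm = sum(w^2) = 8. J = 4 + 1/5 * 8 = 28/5.

28/5


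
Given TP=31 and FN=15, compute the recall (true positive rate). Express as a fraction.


Recall = TP / (TP + FN) = 31 / 46 = 31/46.

31/46


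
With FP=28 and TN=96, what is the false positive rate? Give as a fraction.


FPR = FP / (FP + TN) = 28 / 124 = 7/31.

7/31


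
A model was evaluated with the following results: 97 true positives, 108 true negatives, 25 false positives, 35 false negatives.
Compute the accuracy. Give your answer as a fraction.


Accuracy = (TP + TN) / (TP + TN + FP + FN) = (97 + 108) / 265 = 41/53.

41/53


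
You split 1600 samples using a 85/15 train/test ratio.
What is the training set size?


Test set = 1600 * 15% = 240. Training set = 1600 - 240 = 1360.

1360


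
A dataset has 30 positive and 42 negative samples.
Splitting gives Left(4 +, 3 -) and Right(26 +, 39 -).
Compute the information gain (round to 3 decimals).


H(parent) = 0.9799. H(left) = 0.9852, H(right) = 0.9710. Weighted = (7/72)*0.9852 + (65/72)*0.9710 = 0.9724. IG = 0.9799 - 0.9724 = 0.0075, which rounds to 0.008.

0.008


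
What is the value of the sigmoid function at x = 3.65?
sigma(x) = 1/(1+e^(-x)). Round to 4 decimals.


sigma(3.65) = 1/(1+e^(-3.65)) = 1/(1+0.025991) = 1/1.025991 = 0.9747.

0.9747


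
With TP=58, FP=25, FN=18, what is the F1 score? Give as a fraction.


Precision = 58/83 = 58/83. Recall = 58/76 = 29/38. F1 = 2*P*R/(P+R) = 116/159.

116/159


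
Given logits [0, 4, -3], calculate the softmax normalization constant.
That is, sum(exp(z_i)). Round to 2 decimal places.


Denom = e^0=1.0000 + e^4=54.5982 + e^-3=0.0498. Sum = 55.6480, which rounds to 55.65.

55.65


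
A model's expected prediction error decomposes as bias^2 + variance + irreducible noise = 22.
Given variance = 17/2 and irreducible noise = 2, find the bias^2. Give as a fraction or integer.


Total error = bias^2 + variance + irreducible noise. So bias^2 = 22 - 17/2 - 2 = 23/2.

23/2


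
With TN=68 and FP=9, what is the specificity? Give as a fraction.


Specificity = TN / (TN + FP) = 68 / 77 = 68/77.

68/77


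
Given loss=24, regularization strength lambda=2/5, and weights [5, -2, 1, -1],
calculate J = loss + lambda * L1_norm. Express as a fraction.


L1 norm = sum(|w|) = 9. J = 24 + 2/5 * 9 = 138/5.

138/5


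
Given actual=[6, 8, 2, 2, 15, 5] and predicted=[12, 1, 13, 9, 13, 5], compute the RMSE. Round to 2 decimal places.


MSE = 43.1667. RMSE = sqrt(43.1667) = 6.57.

6.57


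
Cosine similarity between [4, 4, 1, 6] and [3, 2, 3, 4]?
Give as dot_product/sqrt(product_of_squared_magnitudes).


dot = 47. |a|^2 = 69, |b|^2 = 38. cos = 47/sqrt(2622).

47/sqrt(2622)


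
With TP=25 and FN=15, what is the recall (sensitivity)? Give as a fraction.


Recall = TP / (TP + FN) = 25 / 40 = 5/8.

5/8


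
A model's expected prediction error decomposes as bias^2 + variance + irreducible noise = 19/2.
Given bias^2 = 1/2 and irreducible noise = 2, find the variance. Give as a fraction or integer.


Total error = bias^2 + variance + irreducible noise. So variance = 19/2 - 1/2 - 2 = 7.

7


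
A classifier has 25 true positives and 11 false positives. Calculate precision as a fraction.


Precision = TP / (TP + FP) = 25 / 36 = 25/36.

25/36


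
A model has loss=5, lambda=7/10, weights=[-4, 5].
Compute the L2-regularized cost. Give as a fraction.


L2 sq norm = sum(w^2) = 41. J = 5 + 7/10 * 41 = 337/10.

337/10


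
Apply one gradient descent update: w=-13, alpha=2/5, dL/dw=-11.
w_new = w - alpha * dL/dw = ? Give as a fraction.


w_new = -13 - 2/5 * -11 = -13 - -22/5 = -43/5.

-43/5


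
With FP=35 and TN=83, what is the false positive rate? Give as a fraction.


FPR = FP / (FP + TN) = 35 / 118 = 35/118.

35/118


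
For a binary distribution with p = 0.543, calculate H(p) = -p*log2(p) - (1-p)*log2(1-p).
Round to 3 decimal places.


H = -0.543*log2(0.543) - 0.457*log2(0.457) = 0.995.

0.995


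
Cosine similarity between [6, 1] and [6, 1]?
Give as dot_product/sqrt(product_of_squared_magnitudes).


dot = 37. |a|^2 = 37, |b|^2 = 37. cos = 37/sqrt(1369).

37/sqrt(1369)


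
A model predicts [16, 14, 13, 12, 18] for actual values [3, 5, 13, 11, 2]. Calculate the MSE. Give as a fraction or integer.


MSE = (1/5) * ((3-16)^2=169 + (5-14)^2=81 + (13-13)^2=0 + (11-12)^2=1 + (2-18)^2=256). Sum = 507. MSE = 507/5.

507/5


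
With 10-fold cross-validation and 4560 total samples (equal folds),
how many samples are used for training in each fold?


Each validation fold has 4560/10 = 456 samples. Training set = 4560 - 456 = 4104.

4104


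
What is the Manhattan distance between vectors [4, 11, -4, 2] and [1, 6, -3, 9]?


d = sum of absolute differences: |4-1|=3 + |11-6|=5 + |-4--3|=1 + |2-9|=7 = 16.

16


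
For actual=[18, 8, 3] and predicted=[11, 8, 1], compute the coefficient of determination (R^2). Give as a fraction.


Mean(y) = 29/3. SS_res = 53. SS_tot = 350/3. R^2 = 1 - 53/(350/3) = 191/350.

191/350


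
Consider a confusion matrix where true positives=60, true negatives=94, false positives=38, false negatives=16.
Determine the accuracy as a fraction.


Accuracy = (TP + TN) / (TP + TN + FP + FN) = (60 + 94) / 208 = 77/104.

77/104


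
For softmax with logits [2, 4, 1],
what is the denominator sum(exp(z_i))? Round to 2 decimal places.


Denom = e^2=7.3891 + e^4=54.5982 + e^1=2.7183. Sum = 64.7056, which rounds to 64.71.

64.71


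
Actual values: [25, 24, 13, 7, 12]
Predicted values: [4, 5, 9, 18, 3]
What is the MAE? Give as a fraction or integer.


MAE = (1/5) * (|25-4|=21 + |24-5|=19 + |13-9|=4 + |7-18|=11 + |12-3|=9). Sum = 64. MAE = 64/5.

64/5


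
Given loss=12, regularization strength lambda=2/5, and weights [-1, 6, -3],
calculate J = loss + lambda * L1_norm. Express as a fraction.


L1 norm = sum(|w|) = 10. J = 12 + 2/5 * 10 = 16.

16


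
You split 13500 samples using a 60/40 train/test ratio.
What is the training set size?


Test set = 13500 * 40% = 5400. Training set = 13500 - 5400 = 8100.

8100


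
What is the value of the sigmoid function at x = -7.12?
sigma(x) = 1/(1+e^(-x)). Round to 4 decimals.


sigma(-7.12) = 1/(1+e^(7.12)) = 1/(1+1236.450433) = 1/1237.450433 = 0.0008.

0.0008


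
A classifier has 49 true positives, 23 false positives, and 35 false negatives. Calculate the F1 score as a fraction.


Precision = 49/72 = 49/72. Recall = 49/84 = 7/12. F1 = 2*P*R/(P+R) = 49/78.

49/78


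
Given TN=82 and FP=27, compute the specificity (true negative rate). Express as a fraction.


Specificity = TN / (TN + FP) = 82 / 109 = 82/109.

82/109


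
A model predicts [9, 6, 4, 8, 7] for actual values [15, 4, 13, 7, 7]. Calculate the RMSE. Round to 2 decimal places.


MSE = 24.4000. RMSE = sqrt(24.4000) = 4.94.

4.94


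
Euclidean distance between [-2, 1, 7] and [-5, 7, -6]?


d = sqrt(sum of squared differences). (-2--5)^2=9, (1-7)^2=36, (7--6)^2=169. Sum = 214.

sqrt(214)


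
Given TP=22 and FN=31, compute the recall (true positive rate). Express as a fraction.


Recall = TP / (TP + FN) = 22 / 53 = 22/53.

22/53


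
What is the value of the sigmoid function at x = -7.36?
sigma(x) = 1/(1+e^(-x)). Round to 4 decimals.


sigma(-7.36) = 1/(1+e^(7.36)) = 1/(1+1571.836563) = 1/1572.836563 = 0.0006.

0.0006


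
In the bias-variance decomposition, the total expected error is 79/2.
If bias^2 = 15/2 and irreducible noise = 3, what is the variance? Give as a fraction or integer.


Total error = bias^2 + variance + irreducible noise. So variance = 79/2 - 15/2 - 3 = 29.

29


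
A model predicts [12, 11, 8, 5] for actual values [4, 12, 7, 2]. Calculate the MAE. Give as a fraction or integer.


MAE = (1/4) * (|4-12|=8 + |12-11|=1 + |7-8|=1 + |2-5|=3). Sum = 13. MAE = 13/4.

13/4


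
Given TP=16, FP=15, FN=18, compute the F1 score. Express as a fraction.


Precision = 16/31 = 16/31. Recall = 16/34 = 8/17. F1 = 2*P*R/(P+R) = 32/65.

32/65


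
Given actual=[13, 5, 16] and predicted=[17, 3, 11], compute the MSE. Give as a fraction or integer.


MSE = (1/3) * ((13-17)^2=16 + (5-3)^2=4 + (16-11)^2=25). Sum = 45. MSE = 15.

15


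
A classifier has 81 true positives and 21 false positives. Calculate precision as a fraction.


Precision = TP / (TP + FP) = 81 / 102 = 27/34.

27/34


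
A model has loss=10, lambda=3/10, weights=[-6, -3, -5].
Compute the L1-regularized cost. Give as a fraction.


L1 norm = sum(|w|) = 14. J = 10 + 3/10 * 14 = 71/5.

71/5


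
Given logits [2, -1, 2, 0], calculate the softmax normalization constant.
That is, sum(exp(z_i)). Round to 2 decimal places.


Denom = e^2=7.3891 + e^-1=0.3679 + e^2=7.3891 + e^0=1.0000. Sum = 16.1461, which rounds to 16.15.

16.15


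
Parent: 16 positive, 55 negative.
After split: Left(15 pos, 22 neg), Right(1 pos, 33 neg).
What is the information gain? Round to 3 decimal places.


H(parent) = 0.7698. H(left) = 0.9740, H(right) = 0.1914. Weighted = (37/71)*0.9740 + (34/71)*0.1914 = 0.5992. IG = 0.7698 - 0.5992 = 0.1706, which rounds to 0.171.

0.171


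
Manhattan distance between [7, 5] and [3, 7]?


d = sum of absolute differences: |7-3|=4 + |5-7|=2 = 6.

6


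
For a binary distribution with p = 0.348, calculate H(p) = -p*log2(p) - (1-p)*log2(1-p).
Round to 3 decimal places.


H = -0.348*log2(0.348) - 0.652*log2(0.652) = 0.932.

0.932


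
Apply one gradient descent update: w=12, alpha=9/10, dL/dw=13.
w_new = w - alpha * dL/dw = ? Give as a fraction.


w_new = 12 - 9/10 * 13 = 12 - 117/10 = 3/10.

3/10


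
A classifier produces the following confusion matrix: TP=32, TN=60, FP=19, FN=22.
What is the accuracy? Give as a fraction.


Accuracy = (TP + TN) / (TP + TN + FP + FN) = (32 + 60) / 133 = 92/133.

92/133


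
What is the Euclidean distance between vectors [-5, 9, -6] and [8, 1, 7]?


d = sqrt(sum of squared differences). (-5-8)^2=169, (9-1)^2=64, (-6-7)^2=169. Sum = 402.

sqrt(402)


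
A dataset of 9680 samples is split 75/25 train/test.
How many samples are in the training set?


Test set = 9680 * 25% = 2420. Training set = 9680 - 2420 = 7260.

7260


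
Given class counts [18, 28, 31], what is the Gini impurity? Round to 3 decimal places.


Total = 77. Proportions: 18/77, 28/77, 31/77. sum(p_i^2) = 0.3490. Gini = 1 - 0.3490 = 0.6510, which rounds to 0.651.

0.651


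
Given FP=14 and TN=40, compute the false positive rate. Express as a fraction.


FPR = FP / (FP + TN) = 14 / 54 = 7/27.

7/27


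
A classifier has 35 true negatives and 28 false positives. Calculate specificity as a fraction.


Specificity = TN / (TN + FP) = 35 / 63 = 5/9.

5/9


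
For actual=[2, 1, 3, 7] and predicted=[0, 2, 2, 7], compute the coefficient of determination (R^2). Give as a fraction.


Mean(y) = 13/4. SS_res = 6. SS_tot = 83/4. R^2 = 1 - 6/(83/4) = 59/83.

59/83


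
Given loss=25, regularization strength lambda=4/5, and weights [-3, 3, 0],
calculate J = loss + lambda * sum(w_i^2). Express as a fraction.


L2 sq norm = sum(w^2) = 18. J = 25 + 4/5 * 18 = 197/5.

197/5


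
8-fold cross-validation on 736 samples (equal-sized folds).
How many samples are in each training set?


Each validation fold has 736/8 = 92 samples. Training set = 736 - 92 = 644.

644


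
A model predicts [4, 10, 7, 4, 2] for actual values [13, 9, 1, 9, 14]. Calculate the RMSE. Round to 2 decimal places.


MSE = 57.4000. RMSE = sqrt(57.4000) = 7.58.

7.58


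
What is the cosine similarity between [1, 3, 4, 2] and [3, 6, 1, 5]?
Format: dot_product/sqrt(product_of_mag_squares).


dot = 35. |a|^2 = 30, |b|^2 = 71. cos = 35/sqrt(2130).

35/sqrt(2130)


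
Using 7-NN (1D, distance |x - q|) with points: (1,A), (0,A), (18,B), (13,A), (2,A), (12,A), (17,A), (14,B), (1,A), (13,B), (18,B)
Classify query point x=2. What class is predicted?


Distances: |1-2|=1, |0-2|=2, |18-2|=16, |13-2|=11, |2-2|=0, |12-2|=10, |17-2|=15, |14-2|=12, |1-2|=1, |13-2|=11, |18-2|=16. 7 nearest: (2,A), (1,A), (1,A), (0,A), (12,A), (13,A), (13,B). Counts: {'A': 6, 'B': 1}. Majority class: A.

A


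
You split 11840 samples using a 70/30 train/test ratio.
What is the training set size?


Test set = 11840 * 30% = 3552. Training set = 11840 - 3552 = 8288.

8288


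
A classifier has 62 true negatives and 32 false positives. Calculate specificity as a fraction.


Specificity = TN / (TN + FP) = 62 / 94 = 31/47.

31/47


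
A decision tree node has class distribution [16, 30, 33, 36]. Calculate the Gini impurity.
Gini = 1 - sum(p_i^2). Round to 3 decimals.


Total = 115. Proportions: 16/115, 30/115, 33/115, 36/115. sum(p_i^2) = 0.2678. Gini = 1 - 0.2678 = 0.7322, which rounds to 0.732.

0.732


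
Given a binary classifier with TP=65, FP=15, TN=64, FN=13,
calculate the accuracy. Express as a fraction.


Accuracy = (TP + TN) / (TP + TN + FP + FN) = (65 + 64) / 157 = 129/157.

129/157


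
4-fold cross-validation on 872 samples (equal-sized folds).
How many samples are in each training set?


Each validation fold has 872/4 = 218 samples. Training set = 872 - 218 = 654.

654


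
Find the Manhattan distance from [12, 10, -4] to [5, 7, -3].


d = sum of absolute differences: |12-5|=7 + |10-7|=3 + |-4--3|=1 = 11.

11


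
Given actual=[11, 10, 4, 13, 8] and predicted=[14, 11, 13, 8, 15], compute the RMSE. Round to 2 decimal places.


MSE = 33.0000. RMSE = sqrt(33.0000) = 5.74.

5.74
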